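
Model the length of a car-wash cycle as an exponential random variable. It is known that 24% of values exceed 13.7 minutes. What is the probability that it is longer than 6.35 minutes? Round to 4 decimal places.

0.5161

e^(−λ·13.7) = 0.24 ⇒ λ = −ln(0.24)/13.7 = 0.104169.
P(X > 6.35) = e^(−0.104169·6.35) = e^(−0.66147) ≈ 0.5161.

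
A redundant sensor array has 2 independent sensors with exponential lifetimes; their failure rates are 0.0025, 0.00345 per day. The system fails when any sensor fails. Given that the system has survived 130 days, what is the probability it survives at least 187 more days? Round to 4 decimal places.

0.3287

Time to first failure ~ Exp(Σλ) with Σλ = 0.00595.
By memorylessness, P(T > 130+187 | T > 130) = P(T > 187) = e^(−0.00595·187) ≈ 0.3287.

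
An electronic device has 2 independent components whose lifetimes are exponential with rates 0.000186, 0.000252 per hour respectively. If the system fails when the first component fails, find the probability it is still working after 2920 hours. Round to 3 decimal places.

The time to first failure is exponential with rate Σλ = 0.000186 + 0.000252 = 0.000438.
P(min > 2920) = e^(−0.000438·2920) = e^(−1.279) ≈ 0.278.

0.278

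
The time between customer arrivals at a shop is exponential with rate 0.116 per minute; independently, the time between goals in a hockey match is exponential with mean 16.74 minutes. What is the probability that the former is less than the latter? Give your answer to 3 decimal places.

0.660

λ_1 = 0.116, λ_2 = 1/16.74 = 0.0597372.
For independent exponentials, P(the former < the latter) = λ_1/(λ_1+λ_2) = 0.116/0.175737 ≈ 0.660.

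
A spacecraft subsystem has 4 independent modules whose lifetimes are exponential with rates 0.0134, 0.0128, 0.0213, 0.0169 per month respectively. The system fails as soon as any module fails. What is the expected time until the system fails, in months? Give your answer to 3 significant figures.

15.5

The time to first failure is exponential with rate Σλ = 0.0134 + 0.0128 + 0.0213 + 0.0169 = 0.0644.
E[min] = 1/Σλ = 1/0.0644 = 15.528 months.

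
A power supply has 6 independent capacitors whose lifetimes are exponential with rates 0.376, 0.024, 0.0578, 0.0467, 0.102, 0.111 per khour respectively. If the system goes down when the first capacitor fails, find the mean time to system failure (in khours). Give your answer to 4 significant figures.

The time to first failure is exponential with rate Σλ = 0.376 + 0.024 + 0.0578 + 0.0467 + 0.102 + 0.111 = 0.7175.
E[min] = 1/Σλ = 1/0.7175 = 1.39373 khours.

1.394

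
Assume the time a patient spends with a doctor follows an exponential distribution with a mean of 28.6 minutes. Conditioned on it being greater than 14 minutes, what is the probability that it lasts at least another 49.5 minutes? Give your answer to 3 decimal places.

0.177

The rate is λ = 1/28.6 = 0.034965 per minute.
P(X > s+t | X > s) = e^(−λ(s+t))/e^(−λs) = e^(−λt), independent of s = 14.
P(X > 49.5) = e^(−1.7308) ≈ 0.177.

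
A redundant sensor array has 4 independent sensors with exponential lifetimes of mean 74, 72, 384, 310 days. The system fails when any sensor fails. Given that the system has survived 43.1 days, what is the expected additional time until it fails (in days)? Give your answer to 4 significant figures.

30.09

First-failure rate Σλ = 1/74 + 1/72 + 1/384 + 1/310 = 0.0332324.
By memorylessness the expected residual is 1/Σλ = 30.0911 days, regardless of the 43.1 already elapsed.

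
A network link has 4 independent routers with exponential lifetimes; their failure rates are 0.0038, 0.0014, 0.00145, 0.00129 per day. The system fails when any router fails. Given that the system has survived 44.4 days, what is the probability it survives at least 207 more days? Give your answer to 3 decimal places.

Time to first failure ~ Exp(Σλ) with Σλ = 0.00794.
By memorylessness, P(T > 44.4+207 | T > 44.4) = P(T > 207) = e^(−0.00794·207) ≈ 0.193.

0.193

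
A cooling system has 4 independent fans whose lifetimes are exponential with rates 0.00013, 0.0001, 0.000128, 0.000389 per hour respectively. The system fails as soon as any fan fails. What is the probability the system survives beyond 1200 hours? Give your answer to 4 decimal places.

0.4080

The time to first failure is exponential with rate Σλ = 0.00013 + 0.0001 + 0.000128 + 0.000389 = 0.000747.
P(min > 1200) = e^(−0.000747·1200) = e^(−0.8964) ≈ 0.4080.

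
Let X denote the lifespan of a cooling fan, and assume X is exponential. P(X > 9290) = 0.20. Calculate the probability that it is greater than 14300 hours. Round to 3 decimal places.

0.084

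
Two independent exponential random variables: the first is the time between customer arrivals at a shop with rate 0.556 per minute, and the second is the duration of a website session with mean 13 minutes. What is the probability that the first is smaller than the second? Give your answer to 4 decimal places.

0.8785

λ_1 = 0.556, λ_2 = 1/13 = 0.0769231.
For independent exponentials, P(the first < the second) = λ_1/(λ_1+λ_2) = 0.556/0.632923 ≈ 0.8785.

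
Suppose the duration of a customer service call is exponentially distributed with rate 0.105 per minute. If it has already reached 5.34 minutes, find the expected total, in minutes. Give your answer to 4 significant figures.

14.86

By memorylessness, E[X | X > 5.34] = 5.34 + 1/λ = 5.34 + 9.52381 = 14.8638 minutes.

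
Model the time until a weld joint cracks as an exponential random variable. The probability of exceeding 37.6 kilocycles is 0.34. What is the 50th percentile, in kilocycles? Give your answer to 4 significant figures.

e^(−λ·37.6) = 0.34 ⇒ λ = −ln(0.34)/37.6 = 0.0286917.
50th percentile: 1 − e^(−λt) = 0.5, t = −ln(0.5)/λ = 24.1584 kilocycles.

24.16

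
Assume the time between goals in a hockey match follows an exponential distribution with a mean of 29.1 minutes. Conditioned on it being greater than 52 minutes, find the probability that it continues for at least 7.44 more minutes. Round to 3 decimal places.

0.774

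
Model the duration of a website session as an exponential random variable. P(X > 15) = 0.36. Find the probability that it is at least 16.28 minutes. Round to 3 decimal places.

0.330

e^(−λ·15) = 0.36 ⇒ λ = −ln(0.36)/15 = 0.0681101.
P(X > 16.28) = e^(−0.0681101·16.28) = e^(−1.1088) ≈ 0.330.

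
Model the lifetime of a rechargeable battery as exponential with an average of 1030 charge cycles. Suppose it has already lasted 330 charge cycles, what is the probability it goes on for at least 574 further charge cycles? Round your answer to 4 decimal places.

The rate is λ = 1/1030 = 0.000970874 per charge cycle.
By the memoryless property, P(X > 330+574 | X > 330) = P(X > 574).
P(X > 574) = e^(−0.55728) ≈ 0.5728.

0.5728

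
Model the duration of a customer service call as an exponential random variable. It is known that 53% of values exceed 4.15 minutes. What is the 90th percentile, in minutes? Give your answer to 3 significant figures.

e^(−λ·4.15) = 0.53 ⇒ λ = −ln(0.53)/4.15 = 0.152983.
90th percentile: 1 − e^(−λt) = 0.9, t = −ln(0.1)/λ = 15.0513 minutes.

15.1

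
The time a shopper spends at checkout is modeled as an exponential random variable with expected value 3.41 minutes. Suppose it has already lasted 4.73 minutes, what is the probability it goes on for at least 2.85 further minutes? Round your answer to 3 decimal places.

The rate is λ = 1/3.41 = 0.293255 per minute.
By the memoryless property, P(X > 4.73+2.85 | X > 4.73) = P(X > 2.85).
P(X > 2.85) = e^(−0.83578) ≈ 0.434.

0.434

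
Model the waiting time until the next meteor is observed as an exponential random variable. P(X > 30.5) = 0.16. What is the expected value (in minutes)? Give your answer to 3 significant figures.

16.6

e^(−λ·30.5) = 0.16 ⇒ λ = −ln(0.16)/30.5 = 0.0600846.
Mean = 1/λ = 16.6432 minutes.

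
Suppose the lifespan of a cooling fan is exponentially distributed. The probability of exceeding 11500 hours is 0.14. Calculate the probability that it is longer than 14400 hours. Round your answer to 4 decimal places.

e^(−λ·11500) = 0.14 ⇒ λ = −ln(0.14)/11500 = 0.000170966.
P(X > 14400) = e^(−0.000170966·14400) = e^(−2.4619) ≈ 0.0853.

0.0853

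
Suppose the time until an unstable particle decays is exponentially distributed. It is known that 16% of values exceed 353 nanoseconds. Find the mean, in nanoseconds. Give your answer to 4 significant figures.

192.6

e^(−λ·353) = 0.16 ⇒ λ = −ln(0.16)/353 = 0.00519145.
Mean = 1/λ = 192.624 nanoseconds.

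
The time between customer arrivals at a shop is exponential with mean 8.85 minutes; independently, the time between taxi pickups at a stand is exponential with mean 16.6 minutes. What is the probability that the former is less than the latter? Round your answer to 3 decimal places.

λ_1 = 1/8.85 = 0.112994, λ_2 = 1/16.6 = 0.060241.
For independent exponentials, P(the former < the latter) = λ_1/(λ_1+λ_2) = 0.112994/0.173235 ≈ 0.652.

0.652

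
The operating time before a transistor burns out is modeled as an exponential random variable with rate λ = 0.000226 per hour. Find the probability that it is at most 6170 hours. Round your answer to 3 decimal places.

0.752

P(X ≤ 6170) = 1 − e^(−λ·6170) = 1 − e^(−1.3944) ≈ 0.752.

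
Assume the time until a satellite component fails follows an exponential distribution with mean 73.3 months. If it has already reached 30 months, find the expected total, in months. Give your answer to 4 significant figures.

103.3

The rate is λ = 1/73.3 = 0.0136426 per month.
By memorylessness, E[X | X > 30] = 30 + 1/λ = 30 + 73.3 = 103.3 months.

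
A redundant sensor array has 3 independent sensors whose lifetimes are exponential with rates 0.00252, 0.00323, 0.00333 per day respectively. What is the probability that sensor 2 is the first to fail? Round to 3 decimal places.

0.356

The time to first failure is exponential with rate Σλ = 0.00252 + 0.00323 + 0.00333 = 0.00908.
P(sensor 2 first) = λ_2/Σλ = 0.00323/0.00908 ≈ 0.356.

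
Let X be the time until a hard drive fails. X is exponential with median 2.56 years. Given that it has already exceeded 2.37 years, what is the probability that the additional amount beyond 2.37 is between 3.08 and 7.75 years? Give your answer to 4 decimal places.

0.3117

For an exponential, median = ln(2)/λ, so λ = ln 2 / 2.56 = 0.270761 per year.
Memoryless: the residual past 2.37 is again Exp(λ).
P(3.08 < residual < 7.75) = e^(−λ·3.08) − e^(−λ·7.75) = 0.43433 − 0.12265 ≈ 0.3117.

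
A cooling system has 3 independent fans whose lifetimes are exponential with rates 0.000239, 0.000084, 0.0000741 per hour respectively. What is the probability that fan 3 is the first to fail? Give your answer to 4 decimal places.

The time to first failure is exponential with rate Σλ = 0.000239 + 0.000084 + 0.0000741 = 0.0003971.
P(fan 3 first) = λ_3/Σλ = 0.0000741/0.0003971 ≈ 0.1866.

0.1866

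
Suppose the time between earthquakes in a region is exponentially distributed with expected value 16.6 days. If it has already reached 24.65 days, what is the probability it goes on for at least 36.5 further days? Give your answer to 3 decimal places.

The rate is λ = 1/16.6 = 0.060241 per day.
P(X > s+t | X > s) = e^(−λ(s+t))/e^(−λs) = e^(−λt), independent of s = 24.65.
P(X > 36.5) = e^(−2.1988) ≈ 0.111.

0.111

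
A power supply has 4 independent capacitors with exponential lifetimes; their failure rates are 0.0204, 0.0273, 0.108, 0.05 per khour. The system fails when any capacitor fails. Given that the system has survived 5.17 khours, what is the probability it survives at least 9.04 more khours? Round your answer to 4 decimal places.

0.1557

Time to first failure ~ Exp(Σλ) with Σλ = 0.2057.
By memorylessness, P(T > 5.17+9.04 | T > 5.17) = P(T > 9.04) = e^(−0.2057·9.04) ≈ 0.1557.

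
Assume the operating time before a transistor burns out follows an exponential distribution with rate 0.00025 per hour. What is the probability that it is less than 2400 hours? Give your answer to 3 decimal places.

0.451

P(X ≤ 2400) = 1 − e^(−λ·2400) = 1 − e^(−0.6) ≈ 0.451.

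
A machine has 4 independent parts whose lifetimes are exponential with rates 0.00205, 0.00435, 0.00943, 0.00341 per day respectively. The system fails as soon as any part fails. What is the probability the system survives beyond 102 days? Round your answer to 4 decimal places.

0.1405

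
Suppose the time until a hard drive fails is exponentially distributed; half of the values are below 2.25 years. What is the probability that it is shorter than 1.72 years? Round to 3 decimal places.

0.411

For an exponential, median = ln(2)/λ, so λ = ln 2 / 2.25 = 0.308065 per year.
P(X ≤ 1.72) = 1 − e^(−λ·1.72) = 1 − e^(−0.52987) ≈ 0.411.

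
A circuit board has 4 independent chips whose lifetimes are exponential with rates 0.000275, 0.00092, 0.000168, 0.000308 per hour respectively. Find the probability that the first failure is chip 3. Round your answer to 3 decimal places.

0.101

The time to first failure is exponential with rate Σλ = 0.000275 + 0.00092 + 0.000168 + 0.000308 = 0.001671.
P(chip 3 first) = λ_3/Σλ = 0.000168/0.001671 ≈ 0.101.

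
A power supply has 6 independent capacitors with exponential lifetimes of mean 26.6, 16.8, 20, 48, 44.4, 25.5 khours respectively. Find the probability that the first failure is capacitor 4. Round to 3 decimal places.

0.091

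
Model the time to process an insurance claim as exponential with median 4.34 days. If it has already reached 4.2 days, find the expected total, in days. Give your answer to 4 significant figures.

10.46

For an exponential, median = ln(2)/λ, so λ = ln 2 / 4.34 = 0.159711 per day.
By memorylessness, E[X | X > 4.2] = 4.2 + 1/λ = 4.2 + 6.2613 = 10.4613 days.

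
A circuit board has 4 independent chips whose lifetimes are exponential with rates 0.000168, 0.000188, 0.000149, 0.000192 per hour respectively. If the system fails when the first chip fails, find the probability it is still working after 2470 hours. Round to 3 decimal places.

The time to first failure is exponential with rate Σλ = 0.000168 + 0.000188 + 0.000149 + 0.000192 = 0.000697.
P(min > 2470) = e^(−0.000697·2470) = e^(−1.7216) ≈ 0.179.

0.179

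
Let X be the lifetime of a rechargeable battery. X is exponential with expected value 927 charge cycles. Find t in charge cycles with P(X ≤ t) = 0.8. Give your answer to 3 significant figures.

1490

The rate is λ = 1/927 = 0.00107875 per charge cycle.
Set 1 − e^(−λt) = 0.8, so t = −ln(0.2)/λ = 1.6094/0.00107875 ≈ 1491.95 charge cycles.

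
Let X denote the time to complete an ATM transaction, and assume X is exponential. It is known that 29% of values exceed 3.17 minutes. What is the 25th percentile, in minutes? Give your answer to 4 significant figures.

e^(−λ·3.17) = 0.29 ⇒ λ = −ln(0.29)/3.17 = 0.390497.
25th percentile: 1 − e^(−λt) = 0.25, t = −ln(0.75)/λ = 0.736708 minutes.

0.7367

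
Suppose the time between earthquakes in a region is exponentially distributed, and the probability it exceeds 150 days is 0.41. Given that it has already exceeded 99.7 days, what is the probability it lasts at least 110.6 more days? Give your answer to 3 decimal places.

0.518

From e^(−λ·150) = 0.41, λ = −ln(0.41)/150 = 0.00594399.
Memoryless: P(X > 99.7+110.6 | X > 99.7) = P(X > 110.6) = e^(−0.00594399·110.6) ≈ 0.518.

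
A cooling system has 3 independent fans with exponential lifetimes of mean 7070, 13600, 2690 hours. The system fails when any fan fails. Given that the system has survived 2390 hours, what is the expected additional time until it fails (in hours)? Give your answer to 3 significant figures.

1700

First-failure rate Σλ = 1/7070 + 1/13600 + 1/2690 = 0.000586719.
By memorylessness the expected residual is 1/Σλ = 1704.39 hours, regardless of the 2390 already elapsed.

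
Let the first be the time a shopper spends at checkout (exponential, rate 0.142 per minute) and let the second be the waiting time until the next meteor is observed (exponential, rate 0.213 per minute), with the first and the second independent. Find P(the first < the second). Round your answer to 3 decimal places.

0.400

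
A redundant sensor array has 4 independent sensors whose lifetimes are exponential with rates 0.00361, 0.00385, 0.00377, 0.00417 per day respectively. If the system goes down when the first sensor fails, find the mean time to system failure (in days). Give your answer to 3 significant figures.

The time to first failure is exponential with rate Σλ = 0.00361 + 0.00385 + 0.00377 + 0.00417 = 0.0154.
E[min] = 1/Σλ = 1/0.0154 = 64.9351 days.

64.9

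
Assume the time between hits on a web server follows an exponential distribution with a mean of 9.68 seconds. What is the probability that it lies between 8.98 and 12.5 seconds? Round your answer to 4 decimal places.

0.1206

The rate is λ = 1/9.68 = 0.103306 per second.
P(8.98 < X < 12.5) = e^(−λ·8.98) − e^(−λ·12.5) = 0.39547 − 0.27491 ≈ 0.1206.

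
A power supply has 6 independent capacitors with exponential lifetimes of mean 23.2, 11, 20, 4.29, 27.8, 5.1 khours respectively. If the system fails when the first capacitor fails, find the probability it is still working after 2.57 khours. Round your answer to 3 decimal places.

The first failure time is exponential with rate Σλ_i = 1/23.2 + 1/11 + 1/20 + 1/4.29 + 1/27.8 + 1/5.1 = 0.649162 per khour.
P(min > 2.57) = e^(−0.649162·2.57) = e^(−1.6683) ≈ 0.189.

0.189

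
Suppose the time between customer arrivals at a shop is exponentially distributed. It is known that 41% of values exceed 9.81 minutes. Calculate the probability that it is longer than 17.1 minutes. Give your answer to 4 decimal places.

0.2114

e^(−λ·9.81) = 0.41 ⇒ λ = −ln(0.41)/9.81 = 0.0908867.
P(X > 17.1) = e^(−0.0908867·17.1) = e^(−1.5542) ≈ 0.2114.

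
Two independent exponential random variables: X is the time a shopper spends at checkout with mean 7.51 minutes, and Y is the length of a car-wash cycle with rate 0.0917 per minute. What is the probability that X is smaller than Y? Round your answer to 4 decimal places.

λ_1 = 1/7.51 = 0.133156, λ_2 = 0.0917.
For independent exponentials, P(X < Y) = λ_1/(λ_1+λ_2) = 0.133156/0.224856 ≈ 0.5922.

0.5922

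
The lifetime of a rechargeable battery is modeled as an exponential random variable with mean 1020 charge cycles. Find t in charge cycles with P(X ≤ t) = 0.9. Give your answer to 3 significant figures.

The rate is λ = 1/1020 = 0.000980392 per charge cycle.
Set 1 − e^(−λt) = 0.9, so t = −ln(0.1)/λ = 2.3026/0.000980392 ≈ 2348.64 charge cycles.

2350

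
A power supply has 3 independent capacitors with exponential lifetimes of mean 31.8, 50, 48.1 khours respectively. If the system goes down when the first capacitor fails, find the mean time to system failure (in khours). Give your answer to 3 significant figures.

13.8

The first failure time is exponential with rate Σλ_i = 1/31.8 + 1/50 + 1/48.1 = 0.0722366 per khour.
E[min] = 1/Σλ = 1/0.0722366 = 13.8434 khours.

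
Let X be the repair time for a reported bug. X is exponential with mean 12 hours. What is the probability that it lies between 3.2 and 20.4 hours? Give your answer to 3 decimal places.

0.583

The rate is λ = 1/12 = 0.0833333 per hour.
P(3.2 < X < 20.4) = e^(−λ·3.2) − e^(−λ·20.4) = 0.76593 − 0.18268 ≈ 0.583.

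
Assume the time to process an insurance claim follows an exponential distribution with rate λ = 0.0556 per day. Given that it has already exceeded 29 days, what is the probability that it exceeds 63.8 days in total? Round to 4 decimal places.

0.1444

By the memoryless property, P(X > 29+34.8 | X > 29) = P(X > 34.8).
P(X > 34.8) = e^(−1.9349) ≈ 0.1444.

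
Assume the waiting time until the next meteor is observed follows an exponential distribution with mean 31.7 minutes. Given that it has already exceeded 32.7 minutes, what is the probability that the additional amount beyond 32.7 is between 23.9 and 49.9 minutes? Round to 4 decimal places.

The rate is λ = 1/31.7 = 0.0315457 per minute.
Memoryless: the residual past 32.7 is again Exp(λ).
P(23.9 < residual < 49.9) = e^(−λ·23.9) − e^(−λ·49.9) = 0.47051 − 0.20719 ≈ 0.2633.

0.2633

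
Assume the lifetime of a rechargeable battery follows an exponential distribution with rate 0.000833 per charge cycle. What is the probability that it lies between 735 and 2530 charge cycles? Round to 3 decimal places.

P(735 < X < 2530) = e^(−λ·735) − e^(−λ·2530) = 0.54213 − 0.12154 ≈ 0.421.

0.421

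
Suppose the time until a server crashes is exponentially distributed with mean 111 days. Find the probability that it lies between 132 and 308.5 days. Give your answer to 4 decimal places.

The rate is λ = 1/111 = 0.00900901 per day.
P(132 < X < 308.5) = e^(−λ·132) − e^(−λ·308.5) = 0.30447 − 0.06208 ≈ 0.2424.

0.2424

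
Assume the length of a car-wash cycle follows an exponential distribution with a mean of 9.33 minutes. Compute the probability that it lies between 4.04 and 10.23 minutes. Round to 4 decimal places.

0.3145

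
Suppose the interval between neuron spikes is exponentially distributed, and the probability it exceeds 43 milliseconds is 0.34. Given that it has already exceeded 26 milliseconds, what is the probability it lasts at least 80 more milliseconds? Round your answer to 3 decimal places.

0.134

From e^(−λ·43) = 0.34, λ = −ln(0.34)/43 = 0.0250886.
Memoryless: P(X > 26+80 | X > 26) = P(X > 80) = e^(−0.0250886·80) ≈ 0.134.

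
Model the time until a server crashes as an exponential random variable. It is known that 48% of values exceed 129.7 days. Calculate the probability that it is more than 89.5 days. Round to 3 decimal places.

0.603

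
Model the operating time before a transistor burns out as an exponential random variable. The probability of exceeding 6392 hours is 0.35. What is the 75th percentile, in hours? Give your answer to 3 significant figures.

8440

e^(−λ·6392) = 0.35 ⇒ λ = −ln(0.35)/6392 = 0.00016424.
75th percentile: 1 − e^(−λt) = 0.75, t = −ln(0.25)/λ = 8440.66 hours.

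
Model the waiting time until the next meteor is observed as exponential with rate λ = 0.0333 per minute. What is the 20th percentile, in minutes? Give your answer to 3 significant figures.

6.70

Set 1 − e^(−λt) = 0.2, so t = −ln(0.8)/λ = 0.22314/0.0333 ≈ 6.70101 minutes.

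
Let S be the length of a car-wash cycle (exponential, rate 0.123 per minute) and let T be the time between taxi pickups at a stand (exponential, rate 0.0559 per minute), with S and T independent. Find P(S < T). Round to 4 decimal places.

0.6875

λ_1 = 0.123, λ_2 = 0.0559.
For independent exponentials, P(S < T) = λ_1/(λ_1+λ_2) = 0.123/0.1789 ≈ 0.6875.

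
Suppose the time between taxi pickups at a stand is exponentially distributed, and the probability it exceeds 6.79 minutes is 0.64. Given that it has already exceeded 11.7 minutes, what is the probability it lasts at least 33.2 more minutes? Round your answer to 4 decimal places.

0.1128

From e^(−λ·6.79) = 0.64, λ = −ln(0.64)/6.79 = 0.0657271.
Memoryless: P(X > 11.7+33.2 | X > 11.7) = P(X > 33.2) = e^(−0.0657271·33.2) ≈ 0.1128.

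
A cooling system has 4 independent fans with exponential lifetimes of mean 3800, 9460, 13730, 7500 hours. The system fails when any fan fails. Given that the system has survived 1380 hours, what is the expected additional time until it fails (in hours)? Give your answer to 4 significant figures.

1739

First-failure rate Σλ = 1/3800 + 1/9460 + 1/13730 + 1/7500 = 0.000575033.
By memorylessness the expected residual is 1/Σλ = 1739.03 hours, regardless of the 1380 already elapsed.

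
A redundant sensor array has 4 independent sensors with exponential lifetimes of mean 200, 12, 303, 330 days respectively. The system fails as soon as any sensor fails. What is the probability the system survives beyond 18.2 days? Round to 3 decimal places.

0.179

The first failure time is exponential with rate Σλ_i = 1/200 + 1/12 + 1/303 + 1/330 = 0.094664 per day.
P(min > 18.2) = e^(−0.094664·18.2) = e^(−1.7229) ≈ 0.179.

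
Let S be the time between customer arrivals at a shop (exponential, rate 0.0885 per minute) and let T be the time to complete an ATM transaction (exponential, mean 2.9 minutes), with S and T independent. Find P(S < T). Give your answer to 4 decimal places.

0.2042

λ_1 = 0.0885, λ_2 = 1/2.9 = 0.344828.
For independent exponentials, P(S < T) = λ_1/(λ_1+λ_2) = 0.0885/0.433328 ≈ 0.2042.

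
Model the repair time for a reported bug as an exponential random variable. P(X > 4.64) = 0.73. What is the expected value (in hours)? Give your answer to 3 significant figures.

e^(−λ·4.64) = 0.73 ⇒ λ = −ln(0.73)/4.64 = 0.0678256.
Mean = 1/λ = 14.7437 hours.

14.7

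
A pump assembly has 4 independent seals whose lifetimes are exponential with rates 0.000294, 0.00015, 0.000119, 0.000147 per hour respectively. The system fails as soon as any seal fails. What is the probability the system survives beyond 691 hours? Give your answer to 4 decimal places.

0.6123

The time to first failure is exponential with rate Σλ = 0.000294 + 0.00015 + 0.000119 + 0.000147 = 0.00071.
P(min > 691) = e^(−0.00071·691) = e^(−0.49061) ≈ 0.6123.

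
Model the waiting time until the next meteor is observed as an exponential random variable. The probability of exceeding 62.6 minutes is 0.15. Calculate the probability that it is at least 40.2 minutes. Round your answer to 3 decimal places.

0.296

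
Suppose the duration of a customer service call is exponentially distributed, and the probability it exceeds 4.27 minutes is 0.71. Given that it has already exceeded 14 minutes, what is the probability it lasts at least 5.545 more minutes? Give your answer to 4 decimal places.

From e^(−λ·4.27) = 0.71, λ = −ln(0.71)/4.27 = 0.0802085.
Memoryless: P(X > 14+5.545 | X > 14) = P(X > 5.545) = e^(−0.0802085·5.545) ≈ 0.6410.

0.6410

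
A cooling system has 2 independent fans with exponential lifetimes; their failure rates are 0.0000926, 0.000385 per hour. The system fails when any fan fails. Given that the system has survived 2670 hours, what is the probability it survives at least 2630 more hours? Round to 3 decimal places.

Time to first failure ~ Exp(Σλ) with Σλ = 0.0004776.
By memorylessness, P(T > 2670+2630 | T > 2670) = P(T > 2630) = e^(−0.0004776·2630) ≈ 0.285.

0.285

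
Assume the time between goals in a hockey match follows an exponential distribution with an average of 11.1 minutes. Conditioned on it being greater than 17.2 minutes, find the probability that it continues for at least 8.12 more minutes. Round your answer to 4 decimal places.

0.4812

The rate is λ = 1/11.1 = 0.0900901 per minute.
P(X > s+t | X > s) = e^(−λ(s+t))/e^(−λs) = e^(−λt), independent of s = 17.2.
P(X > 8.12) = e^(−0.73153) ≈ 0.4812.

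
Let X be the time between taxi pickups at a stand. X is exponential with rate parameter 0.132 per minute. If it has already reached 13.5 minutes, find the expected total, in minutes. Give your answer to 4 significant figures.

21.08

By memorylessness, E[X | X > 13.5] = 13.5 + 1/λ = 13.5 + 7.57576 = 21.0758 minutes.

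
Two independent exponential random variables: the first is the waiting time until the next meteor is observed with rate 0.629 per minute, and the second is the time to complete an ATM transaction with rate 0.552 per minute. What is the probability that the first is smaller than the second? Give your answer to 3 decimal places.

0.533

λ_1 = 0.629, λ_2 = 0.552.
For independent exponentials, P(the first < the second) = λ_1/(λ_1+λ_2) = 0.629/1.181 ≈ 0.533.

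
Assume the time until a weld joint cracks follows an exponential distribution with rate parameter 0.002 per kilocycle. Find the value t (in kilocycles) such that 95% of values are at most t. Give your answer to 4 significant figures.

1498

Set 1 − e^(−λt) = 0.95, so t = −ln(0.05)/λ = 2.9957/0.002 ≈ 1497.87 kilocycles.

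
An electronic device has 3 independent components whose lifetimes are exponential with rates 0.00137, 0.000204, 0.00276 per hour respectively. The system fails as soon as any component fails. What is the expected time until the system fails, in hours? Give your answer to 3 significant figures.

The time to first failure is exponential with rate Σλ = 0.00137 + 0.000204 + 0.00276 = 0.004334.
E[min] = 1/Σλ = 1/0.004334 = 230.734 hours.

231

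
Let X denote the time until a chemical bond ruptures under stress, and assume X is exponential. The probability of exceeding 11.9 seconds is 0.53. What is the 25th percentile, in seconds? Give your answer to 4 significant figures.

e^(−λ·11.9) = 0.53 ⇒ λ = −ln(0.53)/11.9 = 0.0533511.
25th percentile: 1 − e^(−λt) = 0.25, t = −ln(0.75)/λ = 5.39224 seconds.

5.392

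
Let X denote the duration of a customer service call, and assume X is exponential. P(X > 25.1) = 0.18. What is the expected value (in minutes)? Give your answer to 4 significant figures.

14.64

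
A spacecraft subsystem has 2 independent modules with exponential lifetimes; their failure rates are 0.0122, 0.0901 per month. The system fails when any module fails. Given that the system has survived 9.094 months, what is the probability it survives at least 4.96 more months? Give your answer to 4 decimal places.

0.6021

Time to first failure ~ Exp(Σλ) with Σλ = 0.1023.
By memorylessness, P(T > 9.094+4.96 | T > 9.094) = P(T > 4.96) = e^(−0.1023·4.96) ≈ 0.6021.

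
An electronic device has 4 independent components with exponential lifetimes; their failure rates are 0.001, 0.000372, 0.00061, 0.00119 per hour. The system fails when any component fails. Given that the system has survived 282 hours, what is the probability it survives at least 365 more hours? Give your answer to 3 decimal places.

Time to first failure ~ Exp(Σλ) with Σλ = 0.003172.
By memorylessness, P(T > 282+365 | T > 282) = P(T > 365) = e^(−0.003172·365) ≈ 0.314.

0.314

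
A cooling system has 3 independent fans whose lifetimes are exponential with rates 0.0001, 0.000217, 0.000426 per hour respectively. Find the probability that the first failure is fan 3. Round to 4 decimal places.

The time to first failure is exponential with rate Σλ = 0.0001 + 0.000217 + 0.000426 = 0.000743.
P(fan 3 first) = λ_3/Σλ = 0.000426/0.000743 ≈ 0.5734.

0.5734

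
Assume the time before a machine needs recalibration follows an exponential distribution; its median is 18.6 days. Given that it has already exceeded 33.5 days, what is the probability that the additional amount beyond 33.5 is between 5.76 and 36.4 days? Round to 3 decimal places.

0.549

For an exponential, median = ln(2)/λ, so λ = ln 2 / 18.6 = 0.037266 per day.
Memoryless: the residual past 33.5 is again Exp(λ).
P(5.76 < residual < 36.4) = e^(−λ·5.76) − e^(−λ·36.4) = 0.80682 − 0.25757 ≈ 0.549.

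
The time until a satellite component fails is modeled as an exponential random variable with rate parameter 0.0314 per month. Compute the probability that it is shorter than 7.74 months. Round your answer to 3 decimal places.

0.216

P(X ≤ 7.74) = 1 − e^(−λ·7.74) = 1 − e^(−0.24304) ≈ 0.216.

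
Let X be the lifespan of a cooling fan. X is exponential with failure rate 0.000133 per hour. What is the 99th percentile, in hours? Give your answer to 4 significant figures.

Set 1 − e^(−λt) = 0.99, so t = −ln(0.01)/λ = 4.6052/0.000133 ≈ 34625.3 hours.

34630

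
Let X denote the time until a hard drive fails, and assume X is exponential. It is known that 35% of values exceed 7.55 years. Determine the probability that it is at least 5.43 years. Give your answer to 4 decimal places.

e^(−λ·7.55) = 0.35 ⇒ λ = −ln(0.35)/7.55 = 0.139049.
P(X > 5.43) = e^(−0.139049·5.43) = e^(−0.75504) ≈ 0.4700.

0.4700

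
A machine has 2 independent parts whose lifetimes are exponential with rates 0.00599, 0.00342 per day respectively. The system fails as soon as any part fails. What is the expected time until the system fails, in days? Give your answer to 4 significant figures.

106.3

The time to first failure is exponential with rate Σλ = 0.00599 + 0.00342 = 0.00941.
E[min] = 1/Σλ = 1/0.00941 = 106.27 days.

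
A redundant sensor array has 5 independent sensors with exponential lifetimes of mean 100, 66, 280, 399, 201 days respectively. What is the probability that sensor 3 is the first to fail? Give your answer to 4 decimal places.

Rates: λ_i = 1/mean_i → 0.01, 0.0151515, 0.00357143, 0.00250627, 0.00497512; Σλ = 0.0362043.
P(sensor 3 first) = λ_3/Σλ = 0.00357143/0.0362043 ≈ 0.0986.

0.0986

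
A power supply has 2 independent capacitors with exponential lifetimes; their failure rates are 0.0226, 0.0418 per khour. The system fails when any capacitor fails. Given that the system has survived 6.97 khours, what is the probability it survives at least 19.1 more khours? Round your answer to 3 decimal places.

Time to first failure ~ Exp(Σλ) with Σλ = 0.0644.
By memorylessness, P(T > 6.97+19.1 | T > 6.97) = P(T > 19.1) = e^(−0.0644·19.1) ≈ 0.292.

0.292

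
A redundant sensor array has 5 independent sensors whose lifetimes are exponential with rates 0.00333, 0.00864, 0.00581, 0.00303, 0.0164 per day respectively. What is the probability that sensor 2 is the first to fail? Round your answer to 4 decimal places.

0.2322

The time to first failure is exponential with rate Σλ = 0.00333 + 0.00864 + 0.00581 + 0.00303 + 0.0164 = 0.03721.
P(sensor 2 first) = λ_2/Σλ = 0.00864/0.03721 ≈ 0.2322.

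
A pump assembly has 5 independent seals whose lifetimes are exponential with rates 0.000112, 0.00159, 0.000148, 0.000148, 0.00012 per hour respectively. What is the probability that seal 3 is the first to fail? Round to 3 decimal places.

The time to first failure is exponential with rate Σλ = 0.000112 + 0.00159 + 0.000148 + 0.000148 + 0.00012 = 0.002118.
P(seal 3 first) = λ_3/Σλ = 0.000148/0.002118 ≈ 0.070.

0.070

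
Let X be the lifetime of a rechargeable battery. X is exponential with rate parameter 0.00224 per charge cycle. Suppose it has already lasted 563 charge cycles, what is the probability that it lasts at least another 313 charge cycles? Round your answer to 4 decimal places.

0.4960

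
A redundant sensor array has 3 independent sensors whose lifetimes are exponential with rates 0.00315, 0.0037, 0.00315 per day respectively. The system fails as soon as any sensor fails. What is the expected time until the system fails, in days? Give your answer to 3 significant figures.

The time to first failure is exponential with rate Σλ = 0.00315 + 0.0037 + 0.00315 = 0.01.
E[min] = 1/Σλ = 1/0.01 = 100 days.

100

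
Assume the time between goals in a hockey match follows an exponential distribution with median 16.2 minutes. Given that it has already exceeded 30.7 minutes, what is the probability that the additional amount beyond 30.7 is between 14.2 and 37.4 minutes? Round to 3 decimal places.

0.343

For an exponential, median = ln(2)/λ, so λ = ln 2 / 16.2 = 0.0427869 per minute.
Memoryless: the residual past 30.7 is again Exp(λ).
P(14.2 < residual < 37.4) = e^(−λ·14.2) − e^(−λ·37.4) = 0.54467 − 0.20185 ≈ 0.343.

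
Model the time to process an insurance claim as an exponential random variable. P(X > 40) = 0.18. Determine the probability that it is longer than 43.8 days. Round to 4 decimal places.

0.1529

e^(−λ·40) = 0.18 ⇒ λ = −ln(0.18)/40 = 0.04287.
P(X > 43.8) = e^(−0.04287·43.8) = e^(−1.8777) ≈ 0.1529.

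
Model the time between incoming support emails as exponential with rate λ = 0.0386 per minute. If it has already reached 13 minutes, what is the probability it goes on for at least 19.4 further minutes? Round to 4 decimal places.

0.4729

The exponential is memoryless, so the remaining time is again Exp(λ): the condition X > 13 is irrelevant.
P(X > 19.4) = e^(−0.74884) ≈ 0.4729.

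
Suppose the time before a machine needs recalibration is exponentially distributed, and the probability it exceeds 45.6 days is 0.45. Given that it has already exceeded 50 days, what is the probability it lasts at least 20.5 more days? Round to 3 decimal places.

0.698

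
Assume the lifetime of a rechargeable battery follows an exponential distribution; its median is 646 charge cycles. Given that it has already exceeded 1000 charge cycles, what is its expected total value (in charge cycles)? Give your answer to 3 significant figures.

1930

For an exponential, median = ln(2)/λ, so λ = ln 2 / 646 = 0.00107298 per charge cycle.
By memorylessness, E[X | X > 1000] = 1000 + 1/λ = 1000 + 931.981 = 1931.98 charge cycles.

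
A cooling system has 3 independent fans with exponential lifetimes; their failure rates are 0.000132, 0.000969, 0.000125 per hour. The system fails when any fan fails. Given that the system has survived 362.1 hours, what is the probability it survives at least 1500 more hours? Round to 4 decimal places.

Time to first failure ~ Exp(Σλ) with Σλ = 0.001226.
By memorylessness, P(T > 362.1+1500 | T > 362.1) = P(T > 1500) = e^(−0.001226·1500) ≈ 0.1590.

0.1590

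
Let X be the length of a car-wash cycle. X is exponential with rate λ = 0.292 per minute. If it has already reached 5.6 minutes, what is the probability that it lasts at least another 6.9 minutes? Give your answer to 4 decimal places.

By the memoryless property, P(X > 5.6+6.9 | X > 5.6) = P(X > 6.9).
P(X > 6.9) = e^(−2.0148) ≈ 0.1333.

0.1333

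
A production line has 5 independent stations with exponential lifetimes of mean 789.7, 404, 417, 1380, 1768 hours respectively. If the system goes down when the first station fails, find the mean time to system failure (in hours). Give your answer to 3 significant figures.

The first failure time is exponential with rate Σλ_i = 1/789.7 + 1/404 + 1/417 + 1/1380 + 1/1768 = 0.00742988 per hour.
E[min] = 1/Σλ = 1/0.00742988 = 134.592 hours.

135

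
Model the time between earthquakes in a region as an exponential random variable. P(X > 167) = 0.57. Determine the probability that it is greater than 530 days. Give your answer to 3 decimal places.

e^(−λ·167) = 0.57 ⇒ λ = −ln(0.57)/167 = 0.00336598.
P(X > 530) = e^(−0.00336598·530) = e^(−1.784) ≈ 0.168.

0.168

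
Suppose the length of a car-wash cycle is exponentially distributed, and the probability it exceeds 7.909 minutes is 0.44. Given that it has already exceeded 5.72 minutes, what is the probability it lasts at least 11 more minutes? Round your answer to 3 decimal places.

0.319

From e^(−λ·7.909) = 0.44, λ = −ln(0.44)/7.909 = 0.103803.
Memoryless: P(X > 5.72+11 | X > 5.72) = P(X > 11) = e^(−0.103803·11) ≈ 0.319.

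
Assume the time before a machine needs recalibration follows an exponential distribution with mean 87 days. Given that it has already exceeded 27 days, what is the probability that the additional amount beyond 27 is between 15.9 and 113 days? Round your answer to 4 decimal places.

The rate is λ = 1/87 = 0.0114943 per day.
Memoryless: the residual past 27 is again Exp(λ).
P(15.9 < residual < 113) = e^(−λ·15.9) − e^(−λ·113) = 0.83297 − 0.27285 ≈ 0.5601.

0.5601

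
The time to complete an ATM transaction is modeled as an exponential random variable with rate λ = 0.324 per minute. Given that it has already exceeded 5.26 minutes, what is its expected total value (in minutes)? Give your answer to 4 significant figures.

By memorylessness, E[X | X > 5.26] = 5.26 + 1/λ = 5.26 + 3.08642 = 8.34642 minutes.

8.346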